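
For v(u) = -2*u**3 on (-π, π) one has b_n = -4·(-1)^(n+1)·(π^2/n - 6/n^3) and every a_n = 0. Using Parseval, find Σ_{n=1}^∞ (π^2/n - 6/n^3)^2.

Parseval: Σ b_n^2 = (1/π) ∫_{-π}^{π} v(u)^2 du = 8*pi**6/7.
b_n^2 = 16·(π^2/n - 6/n^3)^2, so the sum equals (8*pi**6/7)/16 = pi**6/14.

pi**6/14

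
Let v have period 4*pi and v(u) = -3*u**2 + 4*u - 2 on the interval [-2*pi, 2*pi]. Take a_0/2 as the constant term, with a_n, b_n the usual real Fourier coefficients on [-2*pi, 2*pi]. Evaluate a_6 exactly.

a_6 = (1/(2*pi)) ∫_{-2*pi}^{2*pi} v(u) cos(3*u) du.
Integrating by parts twice (tabular method), an antiderivative of (-3*u**2 + 4*u - 2) cos(3*u) is -u**2*sin(3*u) + 4*u*sin(3*u)/3 - 2*u*cos(3*u)/3 - 4*sin(3*u)/9 + 4*cos(3*u)/9; evaluating from -2*pi to 2*pi: ∫_{-2*pi}^{2*pi} (-3*u**2 + 4*u - 2) cos(3*u) du = (4/9 - 4*pi/3) - (4/9 + 4*pi/3) = -8*pi/3.
Hence a_6 = (1/(2*pi))·(-8*pi/3) = -4/3.

-4/3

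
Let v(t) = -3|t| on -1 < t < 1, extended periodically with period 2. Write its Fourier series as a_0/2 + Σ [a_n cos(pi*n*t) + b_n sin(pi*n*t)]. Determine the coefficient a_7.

a_7 = ∫_{-1}^{1} v(t) cos(7*pi*t) dt.
v is even and cos(7*pi*t) is even, so the integrand is even and a_7 = 2 ∫_0^{1} v(t) cos(7*pi*t) dt.
Integrating by parts (boundary term plus one more integral), an antiderivative of (-3*t) cos(7*pi*t) is -3*t*sin(7*pi*t)/(7*pi) - 3*cos(7*pi*t)/(49*pi**2); evaluating from 0 to 1: ∫_{0}^{1} (-3*t) cos(7*pi*t) dt = (3/(49*pi**2)) - (-3/(49*pi**2)) = 6/(49*pi**2).
Hence a_7 = 2·(6/(49*pi**2)) = 12/(49*pi**2).

12/(49*pi**2)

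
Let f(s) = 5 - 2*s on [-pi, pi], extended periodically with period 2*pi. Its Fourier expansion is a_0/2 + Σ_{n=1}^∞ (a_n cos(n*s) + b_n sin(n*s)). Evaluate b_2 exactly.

b_2 = 1/pi ∫_{-pi}^{pi} f(s) sin(2*s) ds.
Integrating by parts (boundary term plus one more integral), an antiderivative of (5 - 2*s) sin(2*s) is s*cos(2*s) - sin(2*s)/2 - 5*cos(2*s)/2; evaluating from -pi to pi: ∫_{-pi}^{pi} (5 - 2*s) sin(2*s) ds = (-5/2 + pi) - (-pi - 5/2) = 2*pi.
Hence b_2 = (1/pi)·(2*pi) = 2.

2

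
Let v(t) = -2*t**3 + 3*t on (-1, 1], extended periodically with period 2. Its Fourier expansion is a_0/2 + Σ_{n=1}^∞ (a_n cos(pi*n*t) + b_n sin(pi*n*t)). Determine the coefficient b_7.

2*(12 + 49*pi**2)/(343*pi**3)

b_7 = ∫_{-1}^{1} v(t) sin(7*pi*t) dt.
v is odd and sin(7*pi*t) is odd, so the integrand is even and b_7 = 2 ∫_0^{1} v(t) sin(7*pi*t) dt.
Integrating by parts three times (tabular method), an antiderivative of (-2*t**3 + 3*t) sin(7*pi*t) is 2*t**3*cos(7*pi*t)/(7*pi) - 6*t**2*sin(7*pi*t)/(49*pi**2) - 3*t*cos(7*pi*t)/(7*pi) - 12*t*cos(7*pi*t)/(343*pi**3) + 12*sin(7*pi*t)/(2401*pi**4) + 3*sin(7*pi*t)/(49*pi**2); evaluating from 0 to 1: ∫_{0}^{1} (-2*t**3 + 3*t) sin(7*pi*t) dt = ((12 + 49*pi**2)/(343*pi**3)) - (0) = (12 + 49*pi**2)/(343*pi**3).
Hence b_7 = 2·((12 + 49*pi**2)/(343*pi**3)) = 2*(12 + 49*pi**2)/(343*pi**3).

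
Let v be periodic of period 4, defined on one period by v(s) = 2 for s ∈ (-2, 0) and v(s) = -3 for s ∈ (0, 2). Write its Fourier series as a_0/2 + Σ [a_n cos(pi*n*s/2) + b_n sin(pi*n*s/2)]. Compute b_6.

0

b_6 = 1/2 ∫_{-2}^{2} v(s) sin(3*pi*s) ds.
Split the integral at the breakpoints.
Directly, an antiderivative of (2) sin(3*pi*s) is -2*cos(3*pi*s)/(3*pi); evaluating from -2 to 0: ∫_{-2}^{0} (2) sin(3*pi*s) ds = (-2/(3*pi)) - (-2/(3*pi)) = 0.
Directly, an antiderivative of (-3) sin(3*pi*s) is cos(3*pi*s)/pi; evaluating from 0 to 2: ∫_{0}^{2} (-3) sin(3*pi*s) ds = (1/pi) - (1/pi) = 0.
Summing the pieces and multiplying by (1/2) gives b_6 = 0.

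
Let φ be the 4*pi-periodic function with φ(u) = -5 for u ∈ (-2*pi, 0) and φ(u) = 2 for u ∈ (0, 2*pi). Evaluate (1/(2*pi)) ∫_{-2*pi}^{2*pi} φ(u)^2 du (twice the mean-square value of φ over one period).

(1/(2*pi)) ∫_{-2*pi}^{2*pi} φ(u)^2 du = (1/(2*pi)) · (58*pi) = 29.

29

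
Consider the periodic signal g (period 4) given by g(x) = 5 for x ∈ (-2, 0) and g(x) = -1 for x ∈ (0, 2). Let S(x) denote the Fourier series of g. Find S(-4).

x = -4 differs from x = 0 by -1 full period(s), and the series is 4-periodic.
At x = 0 the one-sided limits are g(0^-) = 5 and g(0^+) = -1.
By Dirichlet's theorem the series converges to their average, [(5) + (-1)]/2 = 2.

2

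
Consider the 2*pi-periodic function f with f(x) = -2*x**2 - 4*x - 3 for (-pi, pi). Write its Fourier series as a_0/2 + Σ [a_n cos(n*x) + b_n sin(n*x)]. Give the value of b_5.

b_5 = 1/pi ∫_{-pi}^{pi} f(x) sin(5*x) dx.
Integrating by parts twice (tabular method), an antiderivative of (-2*x**2 - 4*x - 3) sin(5*x) is 2*x**2*cos(5*x)/5 - 4*x*sin(5*x)/25 + 4*x*cos(5*x)/5 - 4*sin(5*x)/25 + 71*cos(5*x)/125; evaluating from -pi to pi: ∫_{-pi}^{pi} (-2*x**2 - 4*x - 3) sin(5*x) dx = (-2*pi**2/5 - 4*pi/5 - 71/125) - (-2*pi**2/5 - 71/125 + 4*pi/5) = -8*pi/5.
Hence b_5 = (1/pi)·(-8*pi/5) = -8/5.

-8/5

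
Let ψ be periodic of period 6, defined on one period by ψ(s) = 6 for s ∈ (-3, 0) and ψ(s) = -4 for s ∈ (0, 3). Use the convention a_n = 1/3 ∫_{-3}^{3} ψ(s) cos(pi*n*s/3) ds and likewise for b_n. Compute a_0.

2

a_0 = 1/3 ∫_{-3}^{3} ψ(s) ds = 1/3 · (6) = 2.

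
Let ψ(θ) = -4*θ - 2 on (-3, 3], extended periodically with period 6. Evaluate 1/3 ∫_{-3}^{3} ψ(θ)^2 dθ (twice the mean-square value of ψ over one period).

104

1/3 ∫_{-3}^{3} ψ(θ)^2 dθ = 1/3 · (312) = 104.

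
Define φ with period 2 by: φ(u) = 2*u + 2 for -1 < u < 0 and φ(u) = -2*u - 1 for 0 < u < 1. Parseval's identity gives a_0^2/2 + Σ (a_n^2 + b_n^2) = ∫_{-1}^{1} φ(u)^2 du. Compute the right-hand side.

∫_{-1}^{1} φ(u)^2 du = 17/3.

17/3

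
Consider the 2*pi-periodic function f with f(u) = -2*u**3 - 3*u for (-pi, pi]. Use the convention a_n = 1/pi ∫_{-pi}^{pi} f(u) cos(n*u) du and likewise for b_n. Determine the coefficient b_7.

-4*pi**2/7 - 270/343

b_7 = 1/pi ∫_{-pi}^{pi} f(u) sin(7*u) du.
f is odd and sin(7*u) is odd, so the integrand is even and b_7 = 2/pi ∫_0^{pi} f(u) sin(7*u) du.
Integrating by parts three times (tabular method), an antiderivative of (-2*u**3 - 3*u) sin(7*u) is 2*u**3*cos(7*u)/7 - 6*u**2*sin(7*u)/49 + 135*u*cos(7*u)/343 - 135*sin(7*u)/2401; evaluating from 0 to pi: ∫_{0}^{pi} (-2*u**3 - 3*u) sin(7*u) du = (-pi*(135 + 98*pi**2)/343) - (0) = -pi*(135 + 98*pi**2)/343.
Hence b_7 = (2/pi)·(-pi*(135 + 98*pi**2)/343) = -4*pi**2/7 - 270/343.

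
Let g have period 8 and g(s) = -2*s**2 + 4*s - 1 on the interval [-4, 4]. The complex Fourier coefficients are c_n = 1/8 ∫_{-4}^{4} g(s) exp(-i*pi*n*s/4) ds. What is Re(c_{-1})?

Since g is real-valued, Re(c_{-1}) = 1/8 ∫_{-4}^{4} g(s) cos(-pi*s/4) ds = a_{1}/2.
Integrating by parts twice (tabular method), an antiderivative of (-2*s**2 + 4*s - 1) cos(-pi*s/4) is -8*s**2*sin(pi*s/4)/pi + 16*s*sin(pi*s/4)/pi - 64*s*cos(pi*s/4)/pi**2 - 4*sin(pi*s/4)/pi + 256*sin(pi*s/4)/pi**3 + 64*cos(pi*s/4)/pi**2; evaluating from -4 to 4: ∫_{-4}^{4} (-2*s**2 + 4*s - 1) cos(-pi*s/4) ds = (192/pi**2) - (-320/pi**2) = 512/pi**2.
Hence Re(c_{-1}) = (1/8)·(512/pi**2) = 64/pi**2.

64/pi**2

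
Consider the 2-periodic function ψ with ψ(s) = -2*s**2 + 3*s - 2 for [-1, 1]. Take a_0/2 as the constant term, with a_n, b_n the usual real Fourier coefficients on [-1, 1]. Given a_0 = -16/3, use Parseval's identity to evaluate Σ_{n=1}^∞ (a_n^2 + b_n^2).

302/45

Parseval: a_0^2/2 + Σ_{n≥1} (a_n^2+b_n^2) = ∫_{-1}^{1} ψ(s)^2 ds = 314/15.
Subtract a_0^2/2 = 128/9: Σ (a_n^2+b_n^2) = 302/45.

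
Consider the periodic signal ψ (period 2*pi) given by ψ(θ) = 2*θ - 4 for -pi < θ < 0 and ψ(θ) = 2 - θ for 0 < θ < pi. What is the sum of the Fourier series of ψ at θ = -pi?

θ = -pi differs from θ = pi by -1 full period(s), and the series is 2*pi-periodic.
At θ = pi the one-sided limits are ψ(pi^-) = 2 - pi and ψ(pi^+) = -2*pi - 4.
By Dirichlet's theorem the series converges to their average, [(2 - pi) + (-2*pi - 4)]/2 = -3*pi/2 - 1.

-3*pi/2 - 1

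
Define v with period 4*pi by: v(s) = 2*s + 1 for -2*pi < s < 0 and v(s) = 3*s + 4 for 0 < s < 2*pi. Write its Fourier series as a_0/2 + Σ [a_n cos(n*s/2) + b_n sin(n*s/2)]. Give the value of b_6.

b_6 = (1/(2*pi)) ∫_{-2*pi}^{2*pi} v(s) sin(3*s) ds.
Split the integral at the breakpoints.
Integrating by parts (boundary term plus one more integral), an antiderivative of (2*s + 1) sin(3*s) is -2*s*cos(3*s)/3 + 2*sin(3*s)/9 - cos(3*s)/3; evaluating from -2*pi to 0: ∫_{-2*pi}^{0} (2*s + 1) sin(3*s) ds = (-1/3) - (-1/3 + 4*pi/3) = -4*pi/3.
Integrating by parts (boundary term plus one more integral), an antiderivative of (3*s + 4) sin(3*s) is -s*cos(3*s) + sin(3*s)/3 - 4*cos(3*s)/3; evaluating from 0 to 2*pi: ∫_{0}^{2*pi} (3*s + 4) sin(3*s) ds = (-2*pi - 4/3) - (-4/3) = -2*pi.
Summing the pieces and multiplying by (1/(2*pi)) gives b_6 = -5/3.

-5/3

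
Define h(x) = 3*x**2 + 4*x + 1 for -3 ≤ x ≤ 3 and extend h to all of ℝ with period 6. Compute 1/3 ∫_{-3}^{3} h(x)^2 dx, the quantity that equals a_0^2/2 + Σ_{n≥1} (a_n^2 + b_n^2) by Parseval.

1/3 ∫_{-3}^{3} h(x)^2 dx = 1/3 · (6384/5) = 2128/5.

2128/5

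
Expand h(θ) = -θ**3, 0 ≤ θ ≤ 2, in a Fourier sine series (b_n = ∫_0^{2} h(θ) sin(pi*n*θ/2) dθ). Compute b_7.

16*(6 - 49*pi**2)/(343*pi**3)

b_7 = ∫_0^{2} (-θ**3) sin(7*pi*θ/2) dθ.
Integrating by parts three times (tabular method), an antiderivative of (-θ**3) sin(7*pi*θ/2) is 2*θ**3*cos(7*pi*θ/2)/(7*pi) - 12*θ**2*sin(7*pi*θ/2)/(49*pi**2) - 48*θ*cos(7*pi*θ/2)/(343*pi**3) + 96*sin(7*pi*θ/2)/(2401*pi**4); evaluating from 0 to 2: ∫_{0}^{2} (-θ**3) sin(7*pi*θ/2) dθ = (16*(6 - 49*pi**2)/(343*pi**3)) - (0) = 16*(6 - 49*pi**2)/(343*pi**3).
Hence b_7 = 16*(6 - 49*pi**2)/(343*pi**3).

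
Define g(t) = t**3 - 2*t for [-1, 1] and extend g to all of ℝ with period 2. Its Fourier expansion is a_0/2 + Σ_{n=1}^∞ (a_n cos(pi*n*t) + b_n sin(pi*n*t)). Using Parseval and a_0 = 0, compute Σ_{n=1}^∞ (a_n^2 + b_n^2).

142/105

Parseval: a_0^2/2 + Σ_{n≥1} (a_n^2+b_n^2) = ∫_{-1}^{1} g(t)^2 dt = 142/105.
Subtract a_0^2/2 = 0: Σ (a_n^2+b_n^2) = 142/105.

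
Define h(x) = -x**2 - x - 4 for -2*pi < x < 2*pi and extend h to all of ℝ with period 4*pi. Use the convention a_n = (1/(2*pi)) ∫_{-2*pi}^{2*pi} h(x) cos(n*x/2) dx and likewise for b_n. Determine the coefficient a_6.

-4/9

a_6 = (1/(2*pi)) ∫_{-2*pi}^{2*pi} h(x) cos(3*x) dx.
Integrating by parts twice (tabular method), an antiderivative of (-x**2 - x - 4) cos(3*x) is -x**2*sin(3*x)/3 - x*sin(3*x)/3 - 2*x*cos(3*x)/9 - 34*sin(3*x)/27 - cos(3*x)/9; evaluating from -2*pi to 2*pi: ∫_{-2*pi}^{2*pi} (-x**2 - x - 4) cos(3*x) dx = (-4*pi/9 - 1/9) - (-1/9 + 4*pi/9) = -8*pi/9.
Hence a_6 = (1/(2*pi))·(-8*pi/9) = -4/9.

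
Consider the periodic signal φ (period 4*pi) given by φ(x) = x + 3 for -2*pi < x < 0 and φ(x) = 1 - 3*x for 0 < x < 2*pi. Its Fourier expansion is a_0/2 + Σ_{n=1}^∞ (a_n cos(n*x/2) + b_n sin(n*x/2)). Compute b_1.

-4 - 4/pi

b_1 = (1/(2*pi)) ∫_{-2*pi}^{2*pi} φ(x) sin(x/2) dx.
Split the integral at the breakpoints.
Integrating by parts (boundary term plus one more integral), an antiderivative of (x + 3) sin(x/2) is -2*x*cos(x/2) + 4*sin(x/2) - 6*cos(x/2); evaluating from -2*pi to 0: ∫_{-2*pi}^{0} (x + 3) sin(x/2) dx = (-6) - (6 - 4*pi) = -12 + 4*pi.
Integrating by parts (boundary term plus one more integral), an antiderivative of (1 - 3*x) sin(x/2) is 6*x*cos(x/2) - 12*sin(x/2) - 2*cos(x/2); evaluating from 0 to 2*pi: ∫_{0}^{2*pi} (1 - 3*x) sin(x/2) dx = (2 - 12*pi) - (-2) = 4 - 12*pi.
Summing the pieces and multiplying by (1/(2*pi)) gives b_1 = -4 - 4/pi.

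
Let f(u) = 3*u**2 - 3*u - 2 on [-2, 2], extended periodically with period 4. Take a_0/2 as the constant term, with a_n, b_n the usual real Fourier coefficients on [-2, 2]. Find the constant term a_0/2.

2

a_0 = 1/2 ∫_{-2}^{2} f(u) du = 1/2 · (8) = 4.
So the constant term a_0/2 = 2.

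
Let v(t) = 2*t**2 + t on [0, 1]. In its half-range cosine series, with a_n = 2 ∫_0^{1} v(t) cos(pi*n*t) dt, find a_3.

-4/(3*pi**2)

a_3 = 2 ∫_0^{1} (2*t**2 + t) cos(3*pi*t) dt.
Integrating by parts twice (tabular method), an antiderivative of (2*t**2 + t) cos(3*pi*t) is 2*t**2*sin(3*pi*t)/(3*pi) + t*sin(3*pi*t)/(3*pi) + 4*t*cos(3*pi*t)/(9*pi**2) - 4*sin(3*pi*t)/(27*pi**3) + cos(3*pi*t)/(9*pi**2); evaluating from 0 to 1: ∫_{0}^{1} (2*t**2 + t) cos(3*pi*t) dt = (-5/(9*pi**2)) - (1/(9*pi**2)) = -2/(3*pi**2).
Hence a_3 = 2·(-2/(3*pi**2)) = -4/(3*pi**2).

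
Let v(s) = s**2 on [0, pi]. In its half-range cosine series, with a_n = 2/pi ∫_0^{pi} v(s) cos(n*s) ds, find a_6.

1/9

a_6 = 2/pi ∫_0^{pi} (s**2) cos(6*s) ds.
Integrating by parts twice (tabular method), an antiderivative of (s**2) cos(6*s) is s**2*sin(6*s)/6 + s*cos(6*s)/18 - sin(6*s)/108; evaluating from 0 to pi: ∫_{0}^{pi} (s**2) cos(6*s) ds = (pi/18) - (0) = pi/18.
Hence a_6 = (2/pi)·(pi/18) = 1/9.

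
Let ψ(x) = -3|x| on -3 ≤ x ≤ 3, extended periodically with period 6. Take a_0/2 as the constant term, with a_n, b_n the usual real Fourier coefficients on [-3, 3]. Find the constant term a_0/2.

-9/2

a_0 = 1/3 ∫_{-3}^{3} ψ(x) dx = 1/3 · (-27) = -9.
So the constant term a_0/2 = -9/2.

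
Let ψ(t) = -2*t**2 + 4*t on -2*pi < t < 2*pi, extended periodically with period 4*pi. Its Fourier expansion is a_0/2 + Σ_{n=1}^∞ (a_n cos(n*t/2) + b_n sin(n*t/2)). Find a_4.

-2

a_4 = (1/(2*pi)) ∫_{-2*pi}^{2*pi} ψ(t) cos(2*t) dt.
Integrating by parts twice (tabular method), an antiderivative of (-2*t**2 + 4*t) cos(2*t) is -t**2*sin(2*t) + 2*t*sin(2*t) - t*cos(2*t) + sin(2*t)/2 + cos(2*t); evaluating from -2*pi to 2*pi: ∫_{-2*pi}^{2*pi} (-2*t**2 + 4*t) cos(2*t) dt = (1 - 2*pi) - (1 + 2*pi) = -4*pi.
Hence a_4 = (1/(2*pi))·(-4*pi) = -2.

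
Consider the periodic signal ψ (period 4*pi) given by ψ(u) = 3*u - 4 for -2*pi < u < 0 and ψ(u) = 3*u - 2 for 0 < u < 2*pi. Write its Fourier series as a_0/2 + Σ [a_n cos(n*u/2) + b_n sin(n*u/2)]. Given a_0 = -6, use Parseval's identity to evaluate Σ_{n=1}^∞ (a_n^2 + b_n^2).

2 + 12*pi + 24*pi**2

Parseval: a_0^2/2 + Σ_{n≥1} (a_n^2+b_n^2) = (1/(2*pi)) ∫_{-2*pi}^{2*pi} ψ(u)^2 du = 20 + 12*pi + 24*pi**2.
Subtract a_0^2/2 = 18: Σ (a_n^2+b_n^2) = 2 + 12*pi + 24*pi**2.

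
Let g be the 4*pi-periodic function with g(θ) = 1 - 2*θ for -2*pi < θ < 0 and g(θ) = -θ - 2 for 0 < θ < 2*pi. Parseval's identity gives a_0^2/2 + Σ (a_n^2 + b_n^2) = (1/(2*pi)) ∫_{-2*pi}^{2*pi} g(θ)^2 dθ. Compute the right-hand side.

(1/(2*pi)) ∫_{-2*pi}^{2*pi} g(θ)^2 dθ = (1/(2*pi)) · (2*pi*(15 + 24*pi + 20*pi**2)/3) = 5 + 8*pi + 20*pi**2/3.

5 + 8*pi + 20*pi**2/3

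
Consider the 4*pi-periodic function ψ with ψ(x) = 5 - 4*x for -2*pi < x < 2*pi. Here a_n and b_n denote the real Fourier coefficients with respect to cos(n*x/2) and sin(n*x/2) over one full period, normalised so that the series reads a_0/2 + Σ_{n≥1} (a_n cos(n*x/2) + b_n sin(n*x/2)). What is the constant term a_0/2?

5

a_0 = (1/(2*pi)) ∫_{-2*pi}^{2*pi} ψ(x) dx = (1/(2*pi)) · (20*pi) = 10.
So the constant term a_0/2 = 5.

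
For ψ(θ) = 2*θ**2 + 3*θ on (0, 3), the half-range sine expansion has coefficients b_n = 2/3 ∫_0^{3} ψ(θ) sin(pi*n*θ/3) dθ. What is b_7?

18*(-8 + 147*pi**2)/(343*pi**3)

b_7 = 2/3 ∫_0^{3} (2*θ**2 + 3*θ) sin(7*pi*θ/3) dθ.
Integrating by parts twice (tabular method), an antiderivative of (2*θ**2 + 3*θ) sin(7*pi*θ/3) is -6*θ**2*cos(7*pi*θ/3)/(7*pi) + 36*θ*sin(7*pi*θ/3)/(49*pi**2) - 9*θ*cos(7*pi*θ/3)/(7*pi) + 27*sin(7*pi*θ/3)/(49*pi**2) + 108*cos(7*pi*θ/3)/(343*pi**3); evaluating from 0 to 3: ∫_{0}^{3} (2*θ**2 + 3*θ) sin(7*pi*θ/3) dθ = (27*(-4 + 147*pi**2)/(343*pi**3)) - (108/(343*pi**3)) = 27*(-8 + 147*pi**2)/(343*pi**3).
Hence b_7 = (2/3)·(27*(-8 + 147*pi**2)/(343*pi**3)) = 18*(-8 + 147*pi**2)/(343*pi**3).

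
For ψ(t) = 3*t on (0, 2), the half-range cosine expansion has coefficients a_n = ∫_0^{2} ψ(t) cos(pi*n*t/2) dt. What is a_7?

-24/(49*pi**2)

a_7 = ∫_0^{2} (3*t) cos(7*pi*t/2) dt.
Integrating by parts (boundary term plus one more integral), an antiderivative of (3*t) cos(7*pi*t/2) is 6*t*sin(7*pi*t/2)/(7*pi) + 12*cos(7*pi*t/2)/(49*pi**2); evaluating from 0 to 2: ∫_{0}^{2} (3*t) cos(7*pi*t/2) dt = (-12/(49*pi**2)) - (12/(49*pi**2)) = -24/(49*pi**2).
Hence a_7 = -24/(49*pi**2).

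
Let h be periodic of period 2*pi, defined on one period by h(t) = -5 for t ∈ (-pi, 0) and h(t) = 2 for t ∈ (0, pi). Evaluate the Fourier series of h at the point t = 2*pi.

-3/2

t = 2*pi differs from t = 0 by 1 full period(s), and the series is 2*pi-periodic.
At t = 0 the one-sided limits are h(0^-) = -5 and h(0^+) = 2.
By Dirichlet's theorem the series converges to their average, [(-5) + (2)]/2 = -3/2.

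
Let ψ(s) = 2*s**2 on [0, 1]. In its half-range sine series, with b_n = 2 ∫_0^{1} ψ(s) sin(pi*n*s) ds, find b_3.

4*(-4 + 9*pi**2)/(27*pi**3)

b_3 = 2 ∫_0^{1} (2*s**2) sin(3*pi*s) ds.
Integrating by parts twice (tabular method), an antiderivative of (2*s**2) sin(3*pi*s) is -2*s**2*cos(3*pi*s)/(3*pi) + 4*s*sin(3*pi*s)/(9*pi**2) + 4*cos(3*pi*s)/(27*pi**3); evaluating from 0 to 1: ∫_{0}^{1} (2*s**2) sin(3*pi*s) ds = (2*(-2 + 9*pi**2)/(27*pi**3)) - (4/(27*pi**3)) = 2*(-4 + 9*pi**2)/(27*pi**3).
Hence b_3 = 2·(2*(-4 + 9*pi**2)/(27*pi**3)) = 4*(-4 + 9*pi**2)/(27*pi**3).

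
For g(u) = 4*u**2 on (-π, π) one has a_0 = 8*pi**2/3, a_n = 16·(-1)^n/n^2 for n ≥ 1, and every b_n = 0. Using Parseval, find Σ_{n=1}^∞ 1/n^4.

Parseval: a_0^2/2 + Σ a_n^2 = (1/π) ∫_{-π}^{π} g(u)^2 du = 32*pi**4/5.
Subtract a_0^2/2 = 32*pi**4/9: Σ a_n^2 = 128*pi**4/45.
Since a_n^2 = 256/n^4, Σ 1/n^4 = pi**4/90.

pi**4/90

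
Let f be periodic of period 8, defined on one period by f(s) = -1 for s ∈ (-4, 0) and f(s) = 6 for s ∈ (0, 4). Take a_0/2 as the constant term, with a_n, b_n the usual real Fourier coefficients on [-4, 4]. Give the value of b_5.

14/(5*pi)

b_5 = 1/4 ∫_{-4}^{4} f(s) sin(5*pi*s/4) ds.
Split the integral at the breakpoints.
Directly, an antiderivative of (-1) sin(5*pi*s/4) is 4*cos(5*pi*s/4)/(5*pi); evaluating from -4 to 0: ∫_{-4}^{0} (-1) sin(5*pi*s/4) ds = (4/(5*pi)) - (-4/(5*pi)) = 8/(5*pi).
Directly, an antiderivative of (6) sin(5*pi*s/4) is -24*cos(5*pi*s/4)/(5*pi); evaluating from 0 to 4: ∫_{0}^{4} (6) sin(5*pi*s/4) ds = (24/(5*pi)) - (-24/(5*pi)) = 48/(5*pi).
Summing the pieces and multiplying by (1/4) gives b_5 = 14/(5*pi).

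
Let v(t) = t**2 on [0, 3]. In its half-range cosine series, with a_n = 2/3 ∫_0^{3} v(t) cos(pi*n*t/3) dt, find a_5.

-36/(25*pi**2)

a_5 = 2/3 ∫_0^{3} (t**2) cos(5*pi*t/3) dt.
Integrating by parts twice (tabular method), an antiderivative of (t**2) cos(5*pi*t/3) is 3*t**2*sin(5*pi*t/3)/(5*pi) + 18*t*cos(5*pi*t/3)/(25*pi**2) - 54*sin(5*pi*t/3)/(125*pi**3); evaluating from 0 to 3: ∫_{0}^{3} (t**2) cos(5*pi*t/3) dt = (-54/(25*pi**2)) - (0) = -54/(25*pi**2).
Hence a_5 = (2/3)·(-54/(25*pi**2)) = -36/(25*pi**2).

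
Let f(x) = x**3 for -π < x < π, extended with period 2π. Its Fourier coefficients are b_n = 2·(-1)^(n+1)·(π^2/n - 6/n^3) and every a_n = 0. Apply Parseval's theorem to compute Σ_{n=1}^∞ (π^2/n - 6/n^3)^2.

Parseval: Σ b_n^2 = (1/π) ∫_{-π}^{π} f(x)^2 dx = 2*pi**6/7.
b_n^2 = 4·(π^2/n - 6/n^3)^2, so the sum equals (2*pi**6/7)/4 = pi**6/14.

pi**6/14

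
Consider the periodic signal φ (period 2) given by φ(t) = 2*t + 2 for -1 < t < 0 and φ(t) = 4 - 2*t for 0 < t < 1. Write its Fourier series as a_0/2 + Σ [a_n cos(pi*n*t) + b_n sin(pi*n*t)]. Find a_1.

a_1 = ∫_{-1}^{1} φ(t) cos(pi*t) dt.
Split the integral at the breakpoints.
Integrating by parts (boundary term plus one more integral), an antiderivative of (2*t + 2) cos(pi*t) is 2*t*sin(pi*t)/pi + 2*sin(pi*t)/pi + 2*cos(pi*t)/pi**2; evaluating from -1 to 0: ∫_{-1}^{0} (2*t + 2) cos(pi*t) dt = (2/pi**2) - (-2/pi**2) = 4/pi**2.
Integrating by parts (boundary term plus one more integral), an antiderivative of (4 - 2*t) cos(pi*t) is -2*t*sin(pi*t)/pi + 4*sin(pi*t)/pi - 2*cos(pi*t)/pi**2; evaluating from 0 to 1: ∫_{0}^{1} (4 - 2*t) cos(pi*t) dt = (2/pi**2) - (-2/pi**2) = 4/pi**2.
Summing the pieces gives a_1 = 8/pi**2.

8/pi**2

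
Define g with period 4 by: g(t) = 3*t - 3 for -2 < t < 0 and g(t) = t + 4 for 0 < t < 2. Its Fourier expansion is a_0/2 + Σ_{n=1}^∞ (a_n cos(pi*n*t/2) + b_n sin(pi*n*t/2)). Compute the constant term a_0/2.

-1/2

a_0 = 1/2 ∫_{-2}^{2} g(t) dt = 1/2 · (-2) = -1.
So the constant term a_0/2 = -1/2.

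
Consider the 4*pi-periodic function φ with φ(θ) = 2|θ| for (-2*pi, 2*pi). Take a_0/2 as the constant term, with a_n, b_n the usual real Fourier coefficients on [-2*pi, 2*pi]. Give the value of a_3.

-16/(9*pi)

a_3 = (1/(2*pi)) ∫_{-2*pi}^{2*pi} φ(θ) cos(3*θ/2) dθ.
φ is even and cos(3*θ/2) is even, so the integrand is even and a_3 = 1/pi ∫_0^{2*pi} φ(θ) cos(3*θ/2) dθ.
Integrating by parts (boundary term plus one more integral), an antiderivative of (2*θ) cos(3*θ/2) is 4*θ*sin(3*θ/2)/3 + 8*cos(3*θ/2)/9; evaluating from 0 to 2*pi: ∫_{0}^{2*pi} (2*θ) cos(3*θ/2) dθ = (-8/9) - (8/9) = -16/9.
Hence a_3 = (1/pi)·(-16/9) = -16/(9*pi).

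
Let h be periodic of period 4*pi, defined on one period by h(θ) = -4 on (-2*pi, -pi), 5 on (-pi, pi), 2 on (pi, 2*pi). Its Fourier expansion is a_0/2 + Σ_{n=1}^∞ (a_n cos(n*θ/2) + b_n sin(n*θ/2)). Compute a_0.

4

a_0 = (1/(2*pi)) ∫_{-2*pi}^{2*pi} h(θ) dθ = (1/(2*pi)) · (8*pi) = 4.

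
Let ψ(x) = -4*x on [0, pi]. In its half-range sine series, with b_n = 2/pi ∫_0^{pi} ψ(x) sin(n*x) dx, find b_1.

b_1 = 2/pi ∫_0^{pi} (-4*x) sin(x) dx.
Integrating by parts (boundary term plus one more integral), an antiderivative of (-4*x) sin(x) is 4*x*cos(x) - 4*sin(x); evaluating from 0 to pi: ∫_{0}^{pi} (-4*x) sin(x) dx = (-4*pi) - (0) = -4*pi.
Hence b_1 = (2/pi)·(-4*pi) = -8.

-8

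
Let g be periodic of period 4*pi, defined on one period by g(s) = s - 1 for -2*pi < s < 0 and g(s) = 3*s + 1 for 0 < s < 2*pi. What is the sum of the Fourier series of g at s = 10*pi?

s = 10*pi differs from s = 2*pi by 2 full period(s), and the series is 4*pi-periodic.
At s = 2*pi the one-sided limits are g(2*pi^-) = 1 + 6*pi and g(2*pi^+) = -2*pi - 1.
By Dirichlet's theorem the series converges to their average, [(1 + 6*pi) + (-2*pi - 1)]/2 = 2*pi.

2*pi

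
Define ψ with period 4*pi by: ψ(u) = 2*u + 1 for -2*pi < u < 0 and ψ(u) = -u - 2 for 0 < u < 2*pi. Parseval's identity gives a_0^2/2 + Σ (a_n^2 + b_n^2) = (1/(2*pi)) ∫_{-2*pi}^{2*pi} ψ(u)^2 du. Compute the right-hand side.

5 + 20*pi**2/3

(1/(2*pi)) ∫_{-2*pi}^{2*pi} ψ(u)^2 du = (1/(2*pi)) · (10*pi + 40*pi**3/3) = 5 + 20*pi**2/3.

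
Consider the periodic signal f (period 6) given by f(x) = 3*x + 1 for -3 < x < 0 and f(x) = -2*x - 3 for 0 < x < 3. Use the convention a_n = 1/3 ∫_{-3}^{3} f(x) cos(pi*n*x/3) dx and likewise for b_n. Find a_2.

0

a_2 = 1/3 ∫_{-3}^{3} f(x) cos(2*pi*x/3) dx.
Split the integral at the breakpoints.
Integrating by parts (boundary term plus one more integral), an antiderivative of (3*x + 1) cos(2*pi*x/3) is 9*x*sin(2*pi*x/3)/(2*pi) + 3*sin(2*pi*x/3)/(2*pi) + 27*cos(2*pi*x/3)/(4*pi**2); evaluating from -3 to 0: ∫_{-3}^{0} (3*x + 1) cos(2*pi*x/3) dx = (27/(4*pi**2)) - (27/(4*pi**2)) = 0.
Integrating by parts (boundary term plus one more integral), an antiderivative of (-2*x - 3) cos(2*pi*x/3) is -3*x*sin(2*pi*x/3)/pi - 9*sin(2*pi*x/3)/(2*pi) - 9*cos(2*pi*x/3)/(2*pi**2); evaluating from 0 to 3: ∫_{0}^{3} (-2*x - 3) cos(2*pi*x/3) dx = (-9/(2*pi**2)) - (-9/(2*pi**2)) = 0.
Summing the pieces and multiplying by (1/3) gives a_2 = 0.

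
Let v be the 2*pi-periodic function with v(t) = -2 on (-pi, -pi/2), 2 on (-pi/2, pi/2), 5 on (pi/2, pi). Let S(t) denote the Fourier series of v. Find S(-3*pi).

3/2

t = -3*pi differs from t = -pi by -1 full period(s), and the series is 2*pi-periodic.
At t = -pi the one-sided limits are v(-pi^-) = 5 and v(-pi^+) = -2.
By Dirichlet's theorem the series converges to their average, [(5) + (-2)]/2 = 3/2.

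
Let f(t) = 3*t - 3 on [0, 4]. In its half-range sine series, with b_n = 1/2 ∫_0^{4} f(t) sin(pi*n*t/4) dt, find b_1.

12/pi

b_1 = 1/2 ∫_0^{4} (3*t - 3) sin(pi*t/4) dt.
Integrating by parts (boundary term plus one more integral), an antiderivative of (3*t - 3) sin(pi*t/4) is -12*t*cos(pi*t/4)/pi + 48*sin(pi*t/4)/pi**2 + 12*cos(pi*t/4)/pi; evaluating from 0 to 4: ∫_{0}^{4} (3*t - 3) sin(pi*t/4) dt = (36/pi) - (12/pi) = 24/pi.
Hence b_1 = (1/2)·(24/pi) = 12/pi.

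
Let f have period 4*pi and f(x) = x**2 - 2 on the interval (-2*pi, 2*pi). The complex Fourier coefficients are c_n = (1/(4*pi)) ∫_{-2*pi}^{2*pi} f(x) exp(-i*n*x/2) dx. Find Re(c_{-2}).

Since f is real-valued, Re(c_{-2}) = (1/(4*pi)) ∫_{-2*pi}^{2*pi} f(x) cos(-x) dx = a_{2}/2.
f is even and cos(-x) is even, so the integrand is even: ∫_{-2*pi}^{2*pi} f(x) cos(-x) dx = 2∫_0^{2*pi} f(x) cos(-x) dx.
Integrating by parts twice (tabular method), an antiderivative of (x**2 - 2) cos(-x) is x**2*sin(x) + 2*x*cos(x) - 4*sin(x); evaluating from 0 to 2*pi: ∫_{0}^{2*pi} (x**2 - 2) cos(-x) dx = (4*pi) - (0) = 4*pi.
So ∫_{-2*pi}^{2*pi} f(x) cos(-x) dx = 8*pi.
Hence Re(c_{-2}) = (1/(4*pi))·(8*pi) = 2.

2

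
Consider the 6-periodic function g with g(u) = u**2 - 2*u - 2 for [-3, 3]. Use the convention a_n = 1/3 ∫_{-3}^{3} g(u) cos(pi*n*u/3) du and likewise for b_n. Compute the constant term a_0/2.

a_0 = 1/3 ∫_{-3}^{3} g(u) du = 1/3 · (6) = 2.
So the constant term a_0/2 = 1.

1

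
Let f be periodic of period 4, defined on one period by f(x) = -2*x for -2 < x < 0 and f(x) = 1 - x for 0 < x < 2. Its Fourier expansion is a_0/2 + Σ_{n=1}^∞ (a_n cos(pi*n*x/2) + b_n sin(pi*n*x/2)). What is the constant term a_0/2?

1

a_0 = 1/2 ∫_{-2}^{2} f(x) dx = 1/2 · (4) = 2.
So the constant term a_0/2 = 1.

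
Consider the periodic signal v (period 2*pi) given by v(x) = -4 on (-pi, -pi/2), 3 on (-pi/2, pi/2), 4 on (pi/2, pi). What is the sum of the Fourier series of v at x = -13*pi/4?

4

x = -13*pi/4 differs from x = 3*pi/4 by -2 full period(s), and the series is 2*pi-periodic.
v is continuous at x = 3*pi/4 with value 4, so the series converges to 4 there.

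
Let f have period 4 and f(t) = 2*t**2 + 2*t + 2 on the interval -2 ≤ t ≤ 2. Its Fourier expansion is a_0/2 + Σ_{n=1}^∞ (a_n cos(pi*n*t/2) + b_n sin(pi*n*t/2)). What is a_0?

28/3

a_0 = 1/2 ∫_{-2}^{2} f(t) dt = 1/2 · (56/3) = 28/3.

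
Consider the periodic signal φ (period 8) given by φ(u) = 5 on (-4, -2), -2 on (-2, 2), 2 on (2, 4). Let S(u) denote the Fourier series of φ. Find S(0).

φ is continuous at u = 0 with value -2, so the series converges to -2 there.

-2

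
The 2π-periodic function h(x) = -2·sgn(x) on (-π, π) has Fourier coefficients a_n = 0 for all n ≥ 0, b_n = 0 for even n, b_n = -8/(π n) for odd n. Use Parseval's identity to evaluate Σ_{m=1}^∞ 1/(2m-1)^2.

Parseval: Σ b_n^2 = (1/π) ∫_{-π}^{π} h(x)^2 dx = 8.
Only odd n contribute, with b_n^2 = 64/(π^2 n^2), so Σ_{m≥1} 1/(2m-1)^2 = π^2·(8)/64 = pi**2/8.

pi**2/8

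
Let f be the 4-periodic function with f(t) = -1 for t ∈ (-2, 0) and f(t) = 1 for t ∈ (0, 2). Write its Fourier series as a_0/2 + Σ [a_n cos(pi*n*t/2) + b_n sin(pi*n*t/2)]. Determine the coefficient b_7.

4/(7*pi)

b_7 = 1/2 ∫_{-2}^{2} f(t) sin(7*pi*t/2) dt.
f is odd and sin(7*pi*t/2) is odd, so the integrand is even and b_7 = ∫_0^{2} f(t) sin(7*pi*t/2) dt.
Directly, an antiderivative of (1) sin(7*pi*t/2) is -2*cos(7*pi*t/2)/(7*pi); evaluating from 0 to 2: ∫_{0}^{2} (1) sin(7*pi*t/2) dt = (2/(7*pi)) - (-2/(7*pi)) = 4/(7*pi).
Hence b_7 = 4/(7*pi).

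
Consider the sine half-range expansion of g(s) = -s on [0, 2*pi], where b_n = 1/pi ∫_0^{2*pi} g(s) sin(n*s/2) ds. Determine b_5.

b_5 = 1/pi ∫_0^{2*pi} (-s) sin(5*s/2) ds.
Integrating by parts (boundary term plus one more integral), an antiderivative of (-s) sin(5*s/2) is 2*s*cos(5*s/2)/5 - 4*sin(5*s/2)/25; evaluating from 0 to 2*pi: ∫_{0}^{2*pi} (-s) sin(5*s/2) ds = (-4*pi/5) - (0) = -4*pi/5.
Hence b_5 = (1/pi)·(-4*pi/5) = -4/5.

-4/5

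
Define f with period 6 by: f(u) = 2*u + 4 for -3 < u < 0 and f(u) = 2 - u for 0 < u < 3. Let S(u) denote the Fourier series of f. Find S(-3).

-3/2

At u = -3 the one-sided limits are f(-3^-) = -1 and f(-3^+) = -2.
By Dirichlet's theorem the series converges to their average, [(-1) + (-2)]/2 = -3/2.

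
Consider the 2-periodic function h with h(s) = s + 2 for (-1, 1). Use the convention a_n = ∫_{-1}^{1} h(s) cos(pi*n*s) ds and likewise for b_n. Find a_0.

4

a_0 = ∫_{-1}^{1} h(s) ds = 4.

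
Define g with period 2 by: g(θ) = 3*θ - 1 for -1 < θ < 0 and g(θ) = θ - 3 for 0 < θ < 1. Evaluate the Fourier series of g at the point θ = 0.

At θ = 0 the one-sided limits are g(0^-) = -1 and g(0^+) = -3.
By Dirichlet's theorem the series converges to their average, [(-1) + (-3)]/2 = -2.

-2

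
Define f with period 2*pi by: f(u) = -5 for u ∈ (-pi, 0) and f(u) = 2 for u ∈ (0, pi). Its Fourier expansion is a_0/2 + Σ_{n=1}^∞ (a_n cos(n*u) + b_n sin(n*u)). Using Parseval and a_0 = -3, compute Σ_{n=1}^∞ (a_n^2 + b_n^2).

49/2

Parseval: a_0^2/2 + Σ_{n≥1} (a_n^2+b_n^2) = 1/pi ∫_{-pi}^{pi} f(u)^2 du = 29.
Subtract a_0^2/2 = 9/2: Σ (a_n^2+b_n^2) = 49/2.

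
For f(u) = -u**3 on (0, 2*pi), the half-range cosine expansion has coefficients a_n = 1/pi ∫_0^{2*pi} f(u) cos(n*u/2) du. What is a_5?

a_5 = 1/pi ∫_0^{2*pi} (-u**3) cos(5*u/2) du.
Integrating by parts three times (tabular method), an antiderivative of (-u**3) cos(5*u/2) is -2*u**3*sin(5*u/2)/5 - 12*u**2*cos(5*u/2)/25 + 48*u*sin(5*u/2)/125 + 96*cos(5*u/2)/625; evaluating from 0 to 2*pi: ∫_{0}^{2*pi} (-u**3) cos(5*u/2) du = (-96/625 + 48*pi**2/25) - (96/625) = -192/625 + 48*pi**2/25.
Hence a_5 = (1/pi)·(-192/625 + 48*pi**2/25) = 48*(-4 + 25*pi**2)/(625*pi).

48*(-4 + 25*pi**2)/(625*pi)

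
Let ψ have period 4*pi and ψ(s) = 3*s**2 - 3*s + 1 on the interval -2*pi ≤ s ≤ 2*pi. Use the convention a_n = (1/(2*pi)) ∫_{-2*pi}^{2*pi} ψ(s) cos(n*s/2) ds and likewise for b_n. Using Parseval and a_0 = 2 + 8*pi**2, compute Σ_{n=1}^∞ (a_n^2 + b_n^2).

pi**2*(24 + 128*pi**2/5)

Parseval: a_0^2/2 + Σ_{n≥1} (a_n^2+b_n^2) = (1/(2*pi)) ∫_{-2*pi}^{2*pi} ψ(s)^2 ds = 2 + 40*pi**2 + 288*pi**4/5.
Subtract a_0^2/2 = 2*(1 + 4*pi**2)**2: Σ (a_n^2+b_n^2) = pi**2*(24 + 128*pi**2/5).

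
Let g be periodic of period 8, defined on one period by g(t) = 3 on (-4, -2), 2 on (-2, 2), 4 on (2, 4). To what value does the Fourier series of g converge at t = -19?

t = -19 differs from t = -3 by -2 full period(s), and the series is 8-periodic.
g is continuous at t = -3 with value 3, so the series converges to 3 there.

3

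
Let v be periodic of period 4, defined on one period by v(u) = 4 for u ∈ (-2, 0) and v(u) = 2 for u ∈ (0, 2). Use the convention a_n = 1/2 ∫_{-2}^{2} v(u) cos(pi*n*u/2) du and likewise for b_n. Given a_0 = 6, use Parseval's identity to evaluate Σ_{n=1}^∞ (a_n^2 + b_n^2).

2

Parseval: a_0^2/2 + Σ_{n≥1} (a_n^2+b_n^2) = 1/2 ∫_{-2}^{2} v(u)^2 du = 20.
Subtract a_0^2/2 = 18: Σ (a_n^2+b_n^2) = 2.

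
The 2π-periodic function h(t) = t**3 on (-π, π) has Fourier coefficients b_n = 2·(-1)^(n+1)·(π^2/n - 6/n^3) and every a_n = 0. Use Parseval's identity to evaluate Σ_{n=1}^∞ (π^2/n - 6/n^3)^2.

pi**6/14

Parseval: Σ b_n^2 = (1/π) ∫_{-π}^{π} h(t)^2 dt = 2*pi**6/7.
b_n^2 = 4·(π^2/n - 6/n^3)^2, so the sum equals (2*pi**6/7)/4 = pi**6/14.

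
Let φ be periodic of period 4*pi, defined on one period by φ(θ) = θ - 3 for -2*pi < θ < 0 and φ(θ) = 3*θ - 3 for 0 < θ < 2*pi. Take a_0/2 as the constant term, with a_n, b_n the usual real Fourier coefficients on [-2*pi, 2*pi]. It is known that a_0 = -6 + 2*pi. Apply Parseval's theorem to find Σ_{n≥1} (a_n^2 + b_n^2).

34*pi**2/3

Parseval: a_0^2/2 + Σ_{n≥1} (a_n^2+b_n^2) = (1/(2*pi)) ∫_{-2*pi}^{2*pi} φ(θ)^2 dθ = -12*pi + 18 + 40*pi**2/3.
Subtract a_0^2/2 = 2*(3 - pi)**2: Σ (a_n^2+b_n^2) = 34*pi**2/3.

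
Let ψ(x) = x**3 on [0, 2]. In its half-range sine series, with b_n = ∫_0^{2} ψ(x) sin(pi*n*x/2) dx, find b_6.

b_6 = ∫_0^{2} (x**3) sin(3*pi*x) dx.
Integrating by parts three times (tabular method), an antiderivative of (x**3) sin(3*pi*x) is -x**3*cos(3*pi*x)/(3*pi) + x**2*sin(3*pi*x)/(3*pi**2) + 2*x*cos(3*pi*x)/(9*pi**3) - 2*sin(3*pi*x)/(27*pi**4); evaluating from 0 to 2: ∫_{0}^{2} (x**3) sin(3*pi*x) dx = (4*(1 - 6*pi**2)/(9*pi**3)) - (0) = 4*(1 - 6*pi**2)/(9*pi**3).
Hence b_6 = 4*(1 - 6*pi**2)/(9*pi**3).

4*(1 - 6*pi**2)/(9*pi**3)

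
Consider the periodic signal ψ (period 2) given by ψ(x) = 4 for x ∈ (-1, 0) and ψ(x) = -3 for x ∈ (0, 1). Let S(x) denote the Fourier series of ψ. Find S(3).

1/2

x = 3 differs from x = -1 by 2 full period(s), and the series is 2-periodic.
At x = -1 the one-sided limits are ψ(-1^-) = -3 and ψ(-1^+) = 4.
By Dirichlet's theorem the series converges to their average, [(-3) + (4)]/2 = 1/2.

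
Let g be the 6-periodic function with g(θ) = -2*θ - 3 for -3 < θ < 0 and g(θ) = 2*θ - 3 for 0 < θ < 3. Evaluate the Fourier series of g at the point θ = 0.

g is continuous at θ = 0 with value -3, so the series converges to -3 there.

-3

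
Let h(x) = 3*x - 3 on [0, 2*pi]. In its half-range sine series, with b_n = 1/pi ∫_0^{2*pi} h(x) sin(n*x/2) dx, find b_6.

b_6 = 1/pi ∫_0^{2*pi} (3*x - 3) sin(3*x) dx.
Integrating by parts (boundary term plus one more integral), an antiderivative of (3*x - 3) sin(3*x) is -x*cos(3*x) + sin(3*x)/3 + cos(3*x); evaluating from 0 to 2*pi: ∫_{0}^{2*pi} (3*x - 3) sin(3*x) dx = (1 - 2*pi) - (1) = -2*pi.
Hence b_6 = (1/pi)·(-2*pi) = -2.

-2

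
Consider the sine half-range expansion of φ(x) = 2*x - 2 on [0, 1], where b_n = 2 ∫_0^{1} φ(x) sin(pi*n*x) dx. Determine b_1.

-4/pi

b_1 = 2 ∫_0^{1} (2*x - 2) sin(pi*x) dx.
Integrating by parts (boundary term plus one more integral), an antiderivative of (2*x - 2) sin(pi*x) is -2*x*cos(pi*x)/pi + 2*sin(pi*x)/pi**2 + 2*cos(pi*x)/pi; evaluating from 0 to 1: ∫_{0}^{1} (2*x - 2) sin(pi*x) dx = (0) - (2/pi) = -2/pi.
Hence b_1 = 2·(-2/pi) = -4/pi.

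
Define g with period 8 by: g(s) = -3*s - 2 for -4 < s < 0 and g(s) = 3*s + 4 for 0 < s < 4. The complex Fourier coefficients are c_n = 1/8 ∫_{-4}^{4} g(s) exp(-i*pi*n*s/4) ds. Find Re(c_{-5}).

Since g is real-valued, Re(c_{-5}) = 1/8 ∫_{-4}^{4} g(s) cos(-5*pi*s/4) ds = a_{5}/2.
Split the integral at the breakpoints.
Integrating by parts (boundary term plus one more integral), an antiderivative of (-3*s - 2) cos(-5*pi*s/4) is -12*s*sin(5*pi*s/4)/(5*pi) - 8*sin(5*pi*s/4)/(5*pi) - 48*cos(5*pi*s/4)/(25*pi**2); evaluating from -4 to 0: ∫_{-4}^{0} (-3*s - 2) cos(-5*pi*s/4) ds = (-48/(25*pi**2)) - (48/(25*pi**2)) = -96/(25*pi**2).
Integrating by parts (boundary term plus one more integral), an antiderivative of (3*s + 4) cos(-5*pi*s/4) is 12*s*sin(5*pi*s/4)/(5*pi) + 16*sin(5*pi*s/4)/(5*pi) + 48*cos(5*pi*s/4)/(25*pi**2); evaluating from 0 to 4: ∫_{0}^{4} (3*s + 4) cos(-5*pi*s/4) ds = (-48/(25*pi**2)) - (48/(25*pi**2)) = -96/(25*pi**2).
So ∫_{-4}^{4} g(s) cos(-5*pi*s/4) ds = -192/(25*pi**2).
Hence Re(c_{-5}) = (1/8)·(-192/(25*pi**2)) = -24/(25*pi**2).

-24/(25*pi**2)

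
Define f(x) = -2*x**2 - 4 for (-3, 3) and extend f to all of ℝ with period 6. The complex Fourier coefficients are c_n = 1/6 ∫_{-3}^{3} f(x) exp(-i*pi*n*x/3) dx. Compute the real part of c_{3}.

Since f is real-valued, Re(c_{3}) = 1/6 ∫_{-3}^{3} f(x) cos(pi*x) dx = a_{3}/2.
f is even and cos(pi*x) is even, so the integrand is even: ∫_{-3}^{3} f(x) cos(pi*x) dx = 2∫_0^{3} f(x) cos(pi*x) dx.
Integrating by parts twice (tabular method), an antiderivative of (-2*x**2 - 4) cos(pi*x) is -2*x**2*sin(pi*x)/pi - 4*x*cos(pi*x)/pi**2 - 4*sin(pi*x)/pi + 4*sin(pi*x)/pi**3; evaluating from 0 to 3: ∫_{0}^{3} (-2*x**2 - 4) cos(pi*x) dx = (12/pi**2) - (0) = 12/pi**2.
So ∫_{-3}^{3} f(x) cos(pi*x) dx = 24/pi**2.
Hence Re(c_{3}) = (1/6)·(24/pi**2) = 4/pi**2.

4/pi**2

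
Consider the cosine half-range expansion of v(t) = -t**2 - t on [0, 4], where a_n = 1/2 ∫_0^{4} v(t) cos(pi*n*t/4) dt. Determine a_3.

80/(9*pi**2)

a_3 = 1/2 ∫_0^{4} (-t**2 - t) cos(3*pi*t/4) dt.
Integrating by parts twice (tabular method), an antiderivative of (-t**2 - t) cos(3*pi*t/4) is -4*t**2*sin(3*pi*t/4)/(3*pi) - 4*t*sin(3*pi*t/4)/(3*pi) - 32*t*cos(3*pi*t/4)/(9*pi**2) + 128*sin(3*pi*t/4)/(27*pi**3) - 16*cos(3*pi*t/4)/(9*pi**2); evaluating from 0 to 4: ∫_{0}^{4} (-t**2 - t) cos(3*pi*t/4) dt = (16/pi**2) - (-16/(9*pi**2)) = 160/(9*pi**2).
Hence a_3 = (1/2)·(160/(9*pi**2)) = 80/(9*pi**2).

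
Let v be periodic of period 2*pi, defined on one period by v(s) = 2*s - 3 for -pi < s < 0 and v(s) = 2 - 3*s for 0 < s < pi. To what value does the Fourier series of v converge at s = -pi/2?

-pi - 3

v is continuous at s = -pi/2 with value -pi - 3, so the series converges to -pi - 3 there.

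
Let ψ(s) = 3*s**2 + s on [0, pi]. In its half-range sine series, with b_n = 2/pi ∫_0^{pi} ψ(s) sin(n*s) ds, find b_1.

-24/pi + 2 + 6*pi

b_1 = 2/pi ∫_0^{pi} (3*s**2 + s) sin(s) ds.
Integrating by parts twice (tabular method), an antiderivative of (3*s**2 + s) sin(s) is -3*s**2*cos(s) + 6*s*sin(s) - s*cos(s) + sin(s) + 6*cos(s); evaluating from 0 to pi: ∫_{0}^{pi} (3*s**2 + s) sin(s) ds = (-6 + pi + 3*pi**2) - (6) = -12 + pi + 3*pi**2.
Hence b_1 = (2/pi)·(-12 + pi + 3*pi**2) = -24/pi + 2 + 6*pi.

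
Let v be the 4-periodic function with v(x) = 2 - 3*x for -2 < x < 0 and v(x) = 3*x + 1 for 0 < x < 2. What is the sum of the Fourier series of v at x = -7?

4

x = -7 differs from x = 1 by -2 full period(s), and the series is 4-periodic.
v is continuous at x = 1 with value 4, so the series converges to 4 there.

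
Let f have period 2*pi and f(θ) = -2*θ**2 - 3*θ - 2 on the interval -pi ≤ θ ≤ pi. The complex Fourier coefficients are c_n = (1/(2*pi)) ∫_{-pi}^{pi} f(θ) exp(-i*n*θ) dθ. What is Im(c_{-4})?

3/4

Since f is real-valued, Im(c_{-4}) = -(1/(2*pi)) ∫_{-pi}^{pi} f(θ) sin(-4*θ) dθ = b_{4}/2.
Integrating by parts twice (tabular method), an antiderivative of (-2*θ**2 - 3*θ - 2) sin(-4*θ) is -θ**2*cos(4*θ)/2 + θ*sin(4*θ)/4 - 3*θ*cos(4*θ)/4 + 3*sin(4*θ)/16 - 7*cos(4*θ)/16; evaluating from -pi to pi: ∫_{-pi}^{pi} (-2*θ**2 - 3*θ - 2) sin(-4*θ) dθ = (-pi**2/2 - 3*pi/4 - 7/16) - (-pi**2/2 - 7/16 + 3*pi/4) = -3*pi/2.
Hence Im(c_{-4}) = (-1/(2*pi))·(-3*pi/2) = 3/4.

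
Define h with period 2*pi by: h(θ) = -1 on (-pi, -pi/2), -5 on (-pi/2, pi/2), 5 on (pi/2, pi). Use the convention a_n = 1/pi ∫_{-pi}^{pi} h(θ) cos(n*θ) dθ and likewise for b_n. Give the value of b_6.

b_6 = 1/pi ∫_{-pi}^{pi} h(θ) sin(6*θ) dθ.
Split the integral at the breakpoints.
Directly, an antiderivative of (-1) sin(6*θ) is cos(6*θ)/6; evaluating from -pi to -pi/2: ∫_{-pi}^{-pi/2} (-1) sin(6*θ) dθ = (-1/6) - (1/6) = -1/3.
Directly, an antiderivative of (-5) sin(6*θ) is 5*cos(6*θ)/6; evaluating from -pi/2 to pi/2: ∫_{-pi/2}^{pi/2} (-5) sin(6*θ) dθ = (-5/6) - (-5/6) = 0.
Directly, an antiderivative of (5) sin(6*θ) is -5*cos(6*θ)/6; evaluating from pi/2 to pi: ∫_{pi/2}^{pi} (5) sin(6*θ) dθ = (-5/6) - (5/6) = -5/3.
Summing the pieces and multiplying by (1/pi) gives b_6 = -2/pi.

-2/pi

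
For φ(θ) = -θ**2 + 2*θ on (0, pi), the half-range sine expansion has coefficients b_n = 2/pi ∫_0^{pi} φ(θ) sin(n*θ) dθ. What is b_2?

-2 + pi

b_2 = 2/pi ∫_0^{pi} (-θ**2 + 2*θ) sin(2*θ) dθ.
Integrating by parts twice (tabular method), an antiderivative of (-θ**2 + 2*θ) sin(2*θ) is θ**2*cos(2*θ)/2 - θ*sin(2*θ)/2 - θ*cos(2*θ) + sin(2*θ)/2 - cos(2*θ)/4; evaluating from 0 to pi: ∫_{0}^{pi} (-θ**2 + 2*θ) sin(2*θ) dθ = (-pi - 1/4 + pi**2/2) - (-1/4) = pi*(-2 + pi)/2.
Hence b_2 = (2/pi)·(pi*(-2 + pi)/2) = -2 + pi.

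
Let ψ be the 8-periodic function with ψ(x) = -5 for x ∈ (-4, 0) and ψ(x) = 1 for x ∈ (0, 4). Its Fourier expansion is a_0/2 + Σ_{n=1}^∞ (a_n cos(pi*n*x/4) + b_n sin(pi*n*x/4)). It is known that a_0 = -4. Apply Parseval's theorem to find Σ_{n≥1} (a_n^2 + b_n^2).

Parseval: a_0^2/2 + Σ_{n≥1} (a_n^2+b_n^2) = 1/4 ∫_{-4}^{4} ψ(x)^2 dx = 26.
Subtract a_0^2/2 = 8: Σ (a_n^2+b_n^2) = 18.

18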